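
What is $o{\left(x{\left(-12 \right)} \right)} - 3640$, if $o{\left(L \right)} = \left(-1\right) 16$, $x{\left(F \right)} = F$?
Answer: $-3656$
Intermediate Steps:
$o{\left(L \right)} = -16$
$o{\left(x{\left(-12 \right)} \right)} - 3640 = -16 - 3640 = -3656$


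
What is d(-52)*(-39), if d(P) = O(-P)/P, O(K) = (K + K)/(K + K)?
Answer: ¾ ≈ 0.75000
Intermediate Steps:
O(K) = 1 (O(K) = (2*K)/((2*K)) = (2*K)*(1/(2*K)) = 1)
d(P) = 1/P
d(-52)*(-39) = -39/(-52) = -1/52*(-39) = ¾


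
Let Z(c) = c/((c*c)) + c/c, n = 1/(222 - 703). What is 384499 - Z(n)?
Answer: 384979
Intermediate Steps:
n = -1/481 (n = 1/(-481) = -1/481 ≈ -0.0020790)
Z(c) = 1 + 1/c (Z(c) = c/(c²) + 1 = c/c² + 1 = 1/c + 1 = 1 + 1/c)
384499 - Z(n) = 384499 - (1 - 1/481)/(-1/481) = 384499 - (-481)*480/481 = 384499 - 1*(-480) = 384499 + 480 = 384979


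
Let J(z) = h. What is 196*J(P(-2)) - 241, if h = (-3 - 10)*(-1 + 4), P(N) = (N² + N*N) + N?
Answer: -7885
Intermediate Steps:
P(N) = N + 2*N² (P(N) = (N² + N²) + N = 2*N² + N = N + 2*N²)
h = -39 (h = -13*3 = -39)
J(z) = -39
196*J(P(-2)) - 241 = 196*(-39) - 241 = -7644 - 241 = -7885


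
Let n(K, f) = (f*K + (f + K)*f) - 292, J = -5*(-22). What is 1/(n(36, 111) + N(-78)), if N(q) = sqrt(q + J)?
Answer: 20021/400840409 - 4*sqrt(2)/400840409 ≈ 4.9933e-5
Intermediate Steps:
J = 110
n(K, f) = -292 + K*f + f*(K + f) (n(K, f) = (K*f + (K + f)*f) - 292 = (K*f + f*(K + f)) - 292 = -292 + K*f + f*(K + f))
N(q) = sqrt(110 + q) (N(q) = sqrt(q + 110) = sqrt(110 + q))
1/(n(36, 111) + N(-78)) = 1/((-292 + 111**2 + 2*36*111) + sqrt(110 - 78)) = 1/((-292 + 12321 + 7992) + sqrt(32)) = 1/(20021 + 4*sqrt(2))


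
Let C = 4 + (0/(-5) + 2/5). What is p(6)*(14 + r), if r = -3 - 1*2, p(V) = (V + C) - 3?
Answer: 333/5 ≈ 66.600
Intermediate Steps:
C = 22/5 (C = 4 + (0*(-⅕) + 2*(⅕)) = 4 + (0 + ⅖) = 4 + ⅖ = 22/5 ≈ 4.4000)
p(V) = 7/5 + V (p(V) = (V + 22/5) - 3 = (22/5 + V) - 3 = 7/5 + V)
r = -5 (r = -3 - 2 = -5)
p(6)*(14 + r) = (7/5 + 6)*(14 - 5) = (37/5)*9 = 333/5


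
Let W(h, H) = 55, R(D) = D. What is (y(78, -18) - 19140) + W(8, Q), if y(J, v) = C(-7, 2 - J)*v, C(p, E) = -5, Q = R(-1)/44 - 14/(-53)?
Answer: -18995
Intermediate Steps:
Q = 563/2332 (Q = -1/44 - 14/(-53) = -1*1/44 - 14*(-1/53) = -1/44 + 14/53 = 563/2332 ≈ 0.24142)
y(J, v) = -5*v
(y(78, -18) - 19140) + W(8, Q) = (-5*(-18) - 19140) + 55 = (90 - 19140) + 55 = -19050 + 55 = -18995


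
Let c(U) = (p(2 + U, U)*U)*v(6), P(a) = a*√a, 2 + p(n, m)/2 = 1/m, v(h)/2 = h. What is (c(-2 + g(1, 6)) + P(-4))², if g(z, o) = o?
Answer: 28160 + 2688*I ≈ 28160.0 + 2688.0*I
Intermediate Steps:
v(h) = 2*h
p(n, m) = -4 + 2/m
P(a) = a^(3/2)
c(U) = 12*U*(-4 + 2/U) (c(U) = ((-4 + 2/U)*U)*(2*6) = (U*(-4 + 2/U))*12 = 12*U*(-4 + 2/U))
(c(-2 + g(1, 6)) + P(-4))² = ((24 - 48*(-2 + 6)) + (-4)^(3/2))² = ((24 - 48*4) - 8*I)² = ((24 - 192) - 8*I)² = (-168 - 8*I)²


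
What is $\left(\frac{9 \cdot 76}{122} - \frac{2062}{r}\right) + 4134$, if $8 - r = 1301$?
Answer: $\frac{326628970}{78873} \approx 4141.2$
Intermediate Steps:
$r = -1293$ ($r = 8 - 1301 = -1293$)
$\left(\frac{9 \cdot 76}{122} - \frac{2062}{r}\right) + 4134 = \left(\frac{9 \cdot 76}{122} - \frac{2062}{-1293}\right) + 4134 = \left(684 \cdot \frac{1}{122} - - \frac{2062}{1293}\right) + 4134 = \left(\frac{342}{61} + \frac{2062}{1293}\right) + 4134 = \frac{567988}{78873} + 4134 = \frac{326628970}{78873}$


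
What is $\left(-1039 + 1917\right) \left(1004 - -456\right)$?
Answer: $1281880$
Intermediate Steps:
$\left(-1039 + 1917\right) \left(1004 - -456\right) = 878 \left(1004 + 456\right) = 878 \cdot 1460 = 1281880$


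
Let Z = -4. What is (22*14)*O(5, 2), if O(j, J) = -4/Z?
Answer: 308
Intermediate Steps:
O(j, J) = 1 (O(j, J) = -4/(-4) = -4*(-1/4) = 1)
(22*14)*O(5, 2) = (22*14)*1 = 308*1 = 308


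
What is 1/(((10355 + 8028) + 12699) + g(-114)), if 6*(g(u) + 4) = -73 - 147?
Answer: 3/93124 ≈ 3.2215e-5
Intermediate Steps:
g(u) = -122/3 (g(u) = -4 + (-73 - 147)/6 = -4 + (⅙)*(-220) = -4 - 110/3 = -122/3)
1/(((10355 + 8028) + 12699) + g(-114)) = 1/(((10355 + 8028) + 12699) - 122/3) = 1/((18383 + 12699) - 122/3) = 1/(31082 - 122/3) = 1/(93124/3) = 3/93124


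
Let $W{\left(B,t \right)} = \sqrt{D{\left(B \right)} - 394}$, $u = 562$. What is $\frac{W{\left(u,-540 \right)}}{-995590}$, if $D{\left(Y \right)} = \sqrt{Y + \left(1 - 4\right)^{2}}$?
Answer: $- \frac{i \sqrt{394 - \sqrt{571}}}{995590} \approx - 1.9323 \cdot 10^{-5} i$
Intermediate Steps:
$D{\left(Y \right)} = \sqrt{9 + Y}$ ($D{\left(Y \right)} = \sqrt{Y + \left(-3\right)^{2}} = \sqrt{Y + 9} = \sqrt{9 + Y}$)
$W{\left(B,t \right)} = \sqrt{-394 + \sqrt{9 + B}}$ ($W{\left(B,t \right)} = \sqrt{\sqrt{9 + B} - 394} = \sqrt{-394 + \sqrt{9 + B}}$)
$\frac{W{\left(u,-540 \right)}}{-995590} = \frac{\sqrt{-394 + \sqrt{9 + 562}}}{-995590} = \sqrt{-394 + \sqrt{571}} \left(- \frac{1}{995590}\right) = - \frac{\sqrt{-394 + \sqrt{571}}}{995590}$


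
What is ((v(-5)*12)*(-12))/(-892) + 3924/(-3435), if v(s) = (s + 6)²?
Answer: -250464/255335 ≈ -0.98092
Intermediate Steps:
v(s) = (6 + s)²
((v(-5)*12)*(-12))/(-892) + 3924/(-3435) = (((6 - 5)²*12)*(-12))/(-892) + 3924/(-3435) = ((1²*12)*(-12))*(-1/892) + 3924*(-1/3435) = ((1*12)*(-12))*(-1/892) - 1308/1145 = (12*(-12))*(-1/892) - 1308/1145 = -144*(-1/892) - 1308/1145 = 36/223 - 1308/1145 = -250464/255335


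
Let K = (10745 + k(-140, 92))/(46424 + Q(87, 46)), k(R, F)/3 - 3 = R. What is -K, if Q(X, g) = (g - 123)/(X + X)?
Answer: -1798116/8077699 ≈ -0.22260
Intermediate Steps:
Q(X, g) = (-123 + g)/(2*X) (Q(X, g) = (-123 + g)/((2*X)) = (-123 + g)*(1/(2*X)) = (-123 + g)/(2*X))
k(R, F) = 9 + 3*R
K = 1798116/8077699 (K = (10745 + (9 + 3*(-140)))/(46424 + (1/2)*(-123 + 46)/87) = (10745 + (9 - 420))/(46424 + (1/2)*(1/87)*(-77)) = (10745 - 411)/(46424 - 77/174) = 10334/(8077699/174) = 10334*(174/8077699) = 1798116/8077699 ≈ 0.22260)
-K = -1*1798116/8077699 = -1798116/8077699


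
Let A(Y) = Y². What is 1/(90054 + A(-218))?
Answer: 1/137578 ≈ 7.2686e-6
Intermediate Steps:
1/(90054 + A(-218)) = 1/(90054 + (-218)²) = 1/(90054 + 47524) = 1/137578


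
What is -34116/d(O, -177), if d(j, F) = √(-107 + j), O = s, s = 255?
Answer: -17058*√37/37 ≈ -2804.3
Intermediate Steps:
O = 255
-34116/d(O, -177) = -34116/√(-107 + 255) = -34116*√37/74 = -17058*√37/37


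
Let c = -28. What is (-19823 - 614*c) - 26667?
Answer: -29298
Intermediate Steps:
(-19823 - 614*c) - 26667 = (-19823 - 614*(-28)) - 26667 = (-19823 + 17192) - 26667 = -2631 - 26667 = -29298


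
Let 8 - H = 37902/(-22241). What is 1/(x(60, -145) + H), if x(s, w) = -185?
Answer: -22241/3898755 ≈ -0.0057046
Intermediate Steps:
H = 215830/22241 (H = 8 - 37902/(-22241) = 8 - 37902*(-1)/22241 = 8 - 1*(-37902/22241) = 8 + 37902/22241 = 215830/22241 ≈ 9.7041)
1/(x(60, -145) + H) = 1/(-185 + 215830/22241) = 1/(-3898755/22241) = -22241/3898755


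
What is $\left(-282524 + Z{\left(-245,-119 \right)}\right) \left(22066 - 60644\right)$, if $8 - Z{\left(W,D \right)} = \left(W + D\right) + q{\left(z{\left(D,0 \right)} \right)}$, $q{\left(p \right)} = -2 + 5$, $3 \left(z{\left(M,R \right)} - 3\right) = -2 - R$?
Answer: $10884975590$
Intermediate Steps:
$z{\left(M,R \right)} = \frac{7}{3} - \frac{R}{3}$ ($z{\left(M,R \right)} = 3 + \frac{-2 - R}{3} = 3 - \left(\frac{2}{3} + \frac{R}{3}\right) = \frac{7}{3} - \frac{R}{3}$)
$q{\left(p \right)} = 3$
$Z{\left(W,D \right)} = 5 - D - W$ ($Z{\left(W,D \right)} = 8 - \left(\left(W + D\right) + 3\right) = 8 - \left(\left(D + W\right) + 3\right) = 8 - \left(3 + D + W\right) = 5 - D - W$)
$\left(-282524 + Z{\left(-245,-119 \right)}\right) \left(22066 - 60644\right) = \left(-282524 - -369\right) \left(22066 - 60644\right) = \left(-282524 + \left(5 + 119 + 245\right)\right) \left(-38578\right) = \left(-282524 + 369\right) \left(-38578\right) = \left(-282155\right) \left(-38578\right) = 10884975590$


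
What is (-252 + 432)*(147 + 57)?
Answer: 36720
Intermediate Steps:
(-252 + 432)*(147 + 57) = 180*204 = 36720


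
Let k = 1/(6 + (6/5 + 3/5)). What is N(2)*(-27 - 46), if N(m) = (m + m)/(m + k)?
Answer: -11388/83 ≈ -137.20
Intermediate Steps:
k = 5/39 (k = 1/(6 + (6*(⅕) + 3*(⅕))) = 1/(6 + (6/5 + ⅗)) = 1/(6 + 9/5) = 1/(39/5) = 5/39 ≈ 0.12821)
N(m) = 2*m/(5/39 + m) (N(m) = (m + m)/(m + 5/39) = (2*m)/(5/39 + m) = 2*m/(5/39 + m))
N(2)*(-27 - 46) = (78*2/(5 + 39*2))*(-27 - 46) = (78*2/(5 + 78))*(-73) = (78*2/83)*(-73) = (78*2*(1/83))*(-73) = (156/83)*(-73) = -11388/83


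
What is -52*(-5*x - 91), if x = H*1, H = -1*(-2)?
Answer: 5252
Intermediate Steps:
H = 2
x = 2 (x = 2*1 = 2)
-52*(-5*x - 91) = -52*(-5*2 - 91) = -52*(-10 - 91) = -52*(-101) = 5252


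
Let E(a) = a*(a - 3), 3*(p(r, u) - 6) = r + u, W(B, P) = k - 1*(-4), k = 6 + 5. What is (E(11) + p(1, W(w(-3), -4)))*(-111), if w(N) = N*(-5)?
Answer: -11026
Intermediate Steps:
k = 11
w(N) = -5*N
W(B, P) = 15 (W(B, P) = 11 - 1*(-4) = 11 + 4 = 15)
p(r, u) = 6 + r/3 + u/3 (p(r, u) = 6 + (r + u)/3 = 6 + (r/3 + u/3) = 6 + r/3 + u/3)
E(a) = a*(-3 + a)
(E(11) + p(1, W(w(-3), -4)))*(-111) = (11*(-3 + 11) + (6 + (⅓)*1 + (⅓)*15))*(-111) = (11*8 + (6 + ⅓ + 5))*(-111) = (88 + 34/3)*(-111) = (298/3)*(-111) = -11026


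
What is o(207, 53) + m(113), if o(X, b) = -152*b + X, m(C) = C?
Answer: -7736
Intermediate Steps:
o(X, b) = X - 152*b
o(207, 53) + m(113) = (207 - 152*53) + 113 = (207 - 8056) + 113 = -7849 + 113 = -7736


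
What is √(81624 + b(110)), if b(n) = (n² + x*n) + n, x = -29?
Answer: 2*√22661 ≈ 301.07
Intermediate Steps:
b(n) = n² - 28*n (b(n) = (n² - 29*n) + n = n² - 28*n)
√(81624 + b(110)) = √(81624 + 110*(-28 + 110)) = √(81624 + 110*82) = √(81624 + 9020) = √90644 = 2*√22661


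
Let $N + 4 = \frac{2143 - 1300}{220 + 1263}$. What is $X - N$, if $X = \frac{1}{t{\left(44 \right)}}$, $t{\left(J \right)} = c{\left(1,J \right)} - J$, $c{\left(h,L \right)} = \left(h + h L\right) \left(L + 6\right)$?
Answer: $\frac{11227817}{3271498} \approx 3.432$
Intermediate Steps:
$c{\left(h,L \right)} = \left(6 + L\right) \left(h + L h\right)$ ($c{\left(h,L \right)} = \left(h + L h\right) \left(6 + L\right) = \left(6 + L\right) \left(h + L h\right)$)
$t{\left(J \right)} = 6 + J^{2} + 6 J$ ($t{\left(J \right)} = 1 \left(6 + J^{2} + 7 J\right) - J = \left(6 + J^{2} + 7 J\right) - J = 6 + J^{2} + 6 J$)
$N = - \frac{5089}{1483}$ ($N = -4 + \frac{2143 - 1300}{220 + 1263} = -4 + \frac{843}{1483} = - \frac{5089}{1483} \approx -3.4316$)
$X = \frac{1}{2206}$ ($X = \frac{1}{6 + 44^{2} + 6 \cdot 44} = \frac{1}{6 + 1936 + 264} = \frac{1}{2206} \approx 0.00045331$)
$X - N = \frac{1}{2206} - - \frac{5089}{1483} = \frac{1}{2206} + \frac{5089}{1483} = \frac{11227817}{3271498}$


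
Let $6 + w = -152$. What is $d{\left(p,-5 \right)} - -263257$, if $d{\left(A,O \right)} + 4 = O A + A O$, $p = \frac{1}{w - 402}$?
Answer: $\frac{14742169}{56} \approx 2.6325 \cdot 10^{5}$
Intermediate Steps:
$w = -158$ ($w = -6 - 152 = -158$)
$p = - \frac{1}{560}$ ($p = \frac{1}{-158 - 402} = \frac{1}{-560} = - \frac{1}{560} \approx -0.0017857$)
$d{\left(A,O \right)} = -4 + 2 A O$ ($d{\left(A,O \right)} = -4 + \left(O A + A O\right) = -4 + \left(A O + A O\right) = -4 + 2 A O$)
$d{\left(p,-5 \right)} - -263257 = \left(-4 + 2 \left(- \frac{1}{560}\right) \left(-5\right)\right) - -263257 = \left(-4 + \frac{1}{56}\right) + 263257 = - \frac{223}{56} + 263257 = \frac{14742169}{56}$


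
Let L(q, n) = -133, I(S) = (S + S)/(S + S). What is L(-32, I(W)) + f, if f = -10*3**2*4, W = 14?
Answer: -493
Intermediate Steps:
I(S) = 1 (I(S) = (2*S)/((2*S)) = (2*S)*(1/(2*S)) = 1)
f = -360 (f = -10*9*4 = -90*4 = -360)
L(-32, I(W)) + f = -133 - 360 = -493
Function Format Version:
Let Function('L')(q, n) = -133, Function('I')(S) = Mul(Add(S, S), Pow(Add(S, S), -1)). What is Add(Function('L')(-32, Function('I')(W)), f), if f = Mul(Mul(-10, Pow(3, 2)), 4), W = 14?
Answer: -493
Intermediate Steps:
Function('I')(S) = 1 (Function('I')(S) = Mul(Mul(2, S), Pow(Mul(2, S), -1)) = Mul(Mul(2, S), Mul(Rational(1, 2), Pow(S, -1))) = 1)
f = -360 (f = Mul(Mul(-10, 9), 4) = Mul(-90, 4) = -360)
Add(Function('L')(-32, Function('I')(W)), f) = Add(-133, -360) = -493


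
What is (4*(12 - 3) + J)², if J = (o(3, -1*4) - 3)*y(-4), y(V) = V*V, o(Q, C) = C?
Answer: 5776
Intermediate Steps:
y(V) = V²
J = -112 (J = (-1*4 - 3)*(-4)² = (-4 - 3)*16 = -7*16 = -112)
(4*(12 - 3) + J)² = (4*(12 - 3) - 112)² = (4*9 - 112)² = (36 - 112)² = (-76)² = 5776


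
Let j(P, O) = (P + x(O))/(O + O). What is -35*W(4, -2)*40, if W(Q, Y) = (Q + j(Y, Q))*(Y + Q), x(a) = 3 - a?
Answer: -10150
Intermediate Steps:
j(P, O) = (3 + P - O)/(2*O) (j(P, O) = (P + (3 - O))/(O + O) = (3 + P - O)/((2*O)) = (3 + P - O)*(1/(2*O)) = (3 + P - O)/(2*O))
W(Q, Y) = (Q + Y)*(Q + (3 + Y - Q)/(2*Q)) (W(Q, Y) = (Q + (3 + Y - Q)/(2*Q))*(Y + Q) = (Q + (3 + Y - Q)/(2*Q))*(Q + Y) = (Q + Y)*(Q + (3 + Y - Q)/(2*Q)))
-35*W(4, -2)*40 = -35*(4*(3 - 2 - 1*4 + 2*4**2 + 2*4*(-2)) - 2*(3 - 2 - 1*4))/(2*4)*40 = -35*(4*(3 - 2 - 4 + 2*16 - 16) - 2*(3 - 2 - 4))/(2*4)*40 = -35*(4*(3 - 2 - 4 + 32 - 16) - 2*(-3))/(2*4)*40 = -35*(4*13 + 6)/(2*4)*40 = -35*(52 + 6)/(2*4)*40 = -35*58/(2*4)*40 = -35*29/4*40 = -1015/4*40 = -10150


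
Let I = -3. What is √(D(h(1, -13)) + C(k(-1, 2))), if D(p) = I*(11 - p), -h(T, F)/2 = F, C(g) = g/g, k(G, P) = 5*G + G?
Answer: √46 ≈ 6.7823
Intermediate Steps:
k(G, P) = 6*G
C(g) = 1
h(T, F) = -2*F
D(p) = -33 + 3*p (D(p) = -3*(11 - p) = -33 + 3*p)
√(D(h(1, -13)) + C(k(-1, 2))) = √((-33 + 3*(-2*(-13))) + 1) = √((-33 + 3*26) + 1) = √((-33 + 78) + 1) = √(45 + 1) = √46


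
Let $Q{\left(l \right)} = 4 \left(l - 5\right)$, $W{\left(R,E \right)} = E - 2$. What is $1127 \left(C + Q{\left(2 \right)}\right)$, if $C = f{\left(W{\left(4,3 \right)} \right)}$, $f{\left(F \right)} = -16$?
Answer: $-31556$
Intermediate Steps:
$W{\left(R,E \right)} = -2 + E$ ($W{\left(R,E \right)} = E - 2 = -2 + E$)
$Q{\left(l \right)} = -20 + 4 l$ ($Q{\left(l \right)} = 4 \left(-5 + l\right) = -20 + 4 l$)
$C = -16$
$1127 \left(C + Q{\left(2 \right)}\right) = 1127 \left(-16 + \left(-20 + 4 \cdot 2\right)\right) = 1127 \left(-16 + \left(-20 + 8\right)\right) = 1127 \left(-16 - 12\right) = 1127 \left(-28\right) = -31556$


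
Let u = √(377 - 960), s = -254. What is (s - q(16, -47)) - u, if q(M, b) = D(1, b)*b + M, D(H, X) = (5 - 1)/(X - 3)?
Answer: -6844/25 - I*√583 ≈ -273.76 - 24.145*I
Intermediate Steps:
D(H, X) = 4/(-3 + X)
q(M, b) = M + 4*b/(-3 + b) (q(M, b) = (4/(-3 + b))*b + M = 4*b/(-3 + b) + M = M + 4*b/(-3 + b))
u = I*√583 (u = √(-583) = I*√583 ≈ 24.145*I)
(s - q(16, -47)) - u = (-254 - (4*(-47) + 16*(-3 - 47))/(-3 - 47)) - I*√583 = (-254 - (-188 + 16*(-50))/(-50)) - I*√583 = (-254 - (-1)*(-188 - 800)/50) - I*√583 = (-254 - (-1)*(-988)/50) - I*√583 = (-254 - 1*494/25) - I*√583 = (-254 - 494/25) - I*√583 = -6844/25 - I*√583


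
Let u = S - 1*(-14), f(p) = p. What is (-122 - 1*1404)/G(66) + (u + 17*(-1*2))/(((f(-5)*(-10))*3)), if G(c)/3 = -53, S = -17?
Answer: 74339/7950 ≈ 9.3508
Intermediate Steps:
G(c) = -159 (G(c) = 3*(-53) = -159)
u = -3 (u = -17 - 1*(-14) = -17 + 14 = -3)
(-122 - 1*1404)/G(66) + (u + 17*(-1*2))/(((f(-5)*(-10))*3)) = (-122 - 1*1404)/(-159) + (-3 + 17*(-1*2))/((-5*(-10)*3)) = (-122 - 1404)*(-1/159) + (-3 + 17*(-2))/((50*3)) = -1526*(-1/159) + (-3 - 34)/150 = 1526/159 - 37*1/150 = 1526/159 - 37/150 = 74339/7950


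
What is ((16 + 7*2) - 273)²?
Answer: 59049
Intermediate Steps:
((16 + 7*2) - 273)² = ((16 + 14) - 273)² = (30 - 273)² = (-243)² = 59049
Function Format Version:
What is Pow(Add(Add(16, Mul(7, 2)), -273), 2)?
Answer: 59049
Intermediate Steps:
Pow(Add(Add(16, Mul(7, 2)), -273), 2) = Pow(Add(Add(16, 14), -273), 2) = Pow(Add(30, -273), 2) = Pow(-243, 2) = 59049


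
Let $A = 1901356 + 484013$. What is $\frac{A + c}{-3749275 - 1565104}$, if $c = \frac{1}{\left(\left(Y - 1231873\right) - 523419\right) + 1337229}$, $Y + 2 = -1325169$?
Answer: $- \frac{4158256343345}{9264206161686} \approx -0.44885$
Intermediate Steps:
$Y = -1325171$ ($Y = -2 - 1325169 = -1325171$)
$A = 2385369$
$c = - \frac{1}{1743234}$ ($c = \frac{1}{\left(\left(-1325171 - 1231873\right) - 523419\right) + 1337229} = \frac{1}{\left(-2557044 - 523419\right) + 1337229} = \frac{1}{-3080463 + 1337229} = \frac{1}{-1743234} = - \frac{1}{1743234} \approx -5.7365 \cdot 10^{-7}$)
$\frac{A + c}{-3749275 - 1565104} = \frac{2385369 - \frac{1}{1743234}}{-3749275 - 1565104} = \frac{4158256343345}{1743234 \left(-5314379\right)} = \frac{4158256343345}{1743234} \left(- \frac{1}{5314379}\right) = - \frac{4158256343345}{9264206161686}$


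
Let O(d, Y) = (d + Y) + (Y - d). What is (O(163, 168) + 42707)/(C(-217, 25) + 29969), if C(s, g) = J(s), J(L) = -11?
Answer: 43043/29958 ≈ 1.4368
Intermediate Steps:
C(s, g) = -11
O(d, Y) = 2*Y (O(d, Y) = (Y + d) + (Y - d) = 2*Y)
(O(163, 168) + 42707)/(C(-217, 25) + 29969) = (2*168 + 42707)/(-11 + 29969) = (336 + 42707)/29958 = 43043*(1/29958) = 43043/29958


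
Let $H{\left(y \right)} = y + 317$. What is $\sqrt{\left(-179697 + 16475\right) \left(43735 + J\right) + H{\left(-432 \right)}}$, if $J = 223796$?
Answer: $i \sqrt{43666944997} \approx 2.0897 \cdot 10^{5} i$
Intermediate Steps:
$H{\left(y \right)} = 317 + y$
$\sqrt{\left(-179697 + 16475\right) \left(43735 + J\right) + H{\left(-432 \right)}} = \sqrt{\left(-179697 + 16475\right) \left(43735 + 223796\right) + \left(317 - 432\right)} = \sqrt{\left(-163222\right) 267531 - 115} = \sqrt{-43666944882 - 115} = \sqrt{-43666944997} = i \sqrt{43666944997}$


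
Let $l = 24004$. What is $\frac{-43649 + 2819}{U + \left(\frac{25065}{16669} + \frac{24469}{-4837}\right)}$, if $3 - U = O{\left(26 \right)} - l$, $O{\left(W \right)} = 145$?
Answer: $- \frac{329203932099}{192365758013} \approx -1.7113$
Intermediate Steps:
$U = 23862$ ($U = 3 - \left(145 - 24004\right) = 3 - -23859 = 3 + 23859 = 23862$)
$\frac{-43649 + 2819}{U + \left(\frac{25065}{16669} + \frac{24469}{-4837}\right)} = \frac{-43649 + 2819}{23862 + \left(\frac{25065}{16669} + \frac{24469}{-4837}\right)} = - \frac{40830}{23862 + \left(25065 \cdot \frac{1}{16669} + 24469 \left(- \frac{1}{4837}\right)\right)} = - \frac{40830}{23862 + \left(\frac{25065}{16669} - \frac{24469}{4837}\right)} = - \frac{40830}{23862 - \frac{286634356}{80627953}} = - \frac{40830}{\frac{1923657580130}{80627953}} = \left(-40830\right) \frac{80627953}{1923657580130} = - \frac{329203932099}{192365758013}$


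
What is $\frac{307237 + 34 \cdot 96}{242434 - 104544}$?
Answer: $\frac{310501}{137890} \approx 2.2518$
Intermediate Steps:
$\frac{307237 + 34 \cdot 96}{242434 - 104544} = \frac{307237 + 3264}{137890} = 310501 \cdot \frac{1}{137890} = \frac{310501}{137890}$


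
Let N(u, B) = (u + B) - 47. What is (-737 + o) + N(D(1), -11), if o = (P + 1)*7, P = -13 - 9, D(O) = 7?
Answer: -935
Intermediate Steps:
P = -22
o = -147 (o = (-22 + 1)*7 = -21*7 = -147)
N(u, B) = -47 + B + u (N(u, B) = (B + u) - 47 = -47 + B + u)
(-737 + o) + N(D(1), -11) = (-737 - 147) + (-47 - 11 + 7) = -884 - 51 = -935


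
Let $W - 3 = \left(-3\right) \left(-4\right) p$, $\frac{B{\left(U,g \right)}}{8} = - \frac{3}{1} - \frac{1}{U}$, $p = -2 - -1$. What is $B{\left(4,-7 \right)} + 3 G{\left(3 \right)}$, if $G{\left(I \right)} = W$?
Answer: $-53$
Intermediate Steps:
$p = -1$ ($p = -2 + 1 = -1$)
$B{\left(U,g \right)} = -24 - \frac{8}{U}$ ($B{\left(U,g \right)} = 8 \left(- \frac{3}{1} - \frac{1}{U}\right) = 8 \left(\left(-3\right) 1 - \frac{1}{U}\right) = 8 \left(-3 - \frac{1}{U}\right) = -24 - \frac{8}{U}$)
$W = -9$ ($W = 3 + \left(-3\right) \left(-4\right) \left(-1\right) = 3 + 12 \left(-1\right) = 3 - 12 = -9$)
$G{\left(I \right)} = -9$
$B{\left(4,-7 \right)} + 3 G{\left(3 \right)} = \left(-24 - \frac{8}{4}\right) + 3 \left(-9\right) = \left(-24 - 2\right) - 27 = -26 - 27 = -53$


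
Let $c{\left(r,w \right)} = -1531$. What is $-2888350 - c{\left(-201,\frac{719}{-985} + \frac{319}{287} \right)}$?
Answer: $-2886819$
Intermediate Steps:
$-2888350 - c{\left(-201,\frac{719}{-985} + \frac{319}{287} \right)} = -2888350 - -1531 = -2888350 + 1531 = -2886819$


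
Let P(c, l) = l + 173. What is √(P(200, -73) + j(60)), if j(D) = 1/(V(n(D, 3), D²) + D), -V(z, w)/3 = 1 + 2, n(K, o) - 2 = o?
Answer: √260151/51 ≈ 10.001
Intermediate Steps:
n(K, o) = 2 + o
V(z, w) = -9 (V(z, w) = -3*(1 + 2) = -3*3 = -9)
P(c, l) = 173 + l
j(D) = 1/(-9 + D)
√(P(200, -73) + j(60)) = √((173 - 73) + 1/(-9 + 60)) = √(100 + 1/51) = √(5101/51) = √260151/51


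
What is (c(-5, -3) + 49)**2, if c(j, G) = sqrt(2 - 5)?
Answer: (49 + I*sqrt(3))**2 ≈ 2398.0 + 169.74*I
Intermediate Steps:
c(j, G) = I*sqrt(3) (c(j, G) = sqrt(-3) = I*sqrt(3))
(c(-5, -3) + 49)**2 = (I*sqrt(3) + 49)**2 = (49 + I*sqrt(3))**2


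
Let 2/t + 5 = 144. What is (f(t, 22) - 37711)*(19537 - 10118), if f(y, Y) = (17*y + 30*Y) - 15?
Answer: -48528006660/139 ≈ -3.4912e+8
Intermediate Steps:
t = 2/139 (t = 2/(-5 + 144) = 2/139 ≈ 0.014388)
f(y, Y) = -15 + 17*y + 30*Y
(f(t, 22) - 37711)*(19537 - 10118) = ((-15 + 17*(2/139) + 30*22) - 37711)*(19537 - 10118) = ((-15 + 34/139 + 660) - 37711)*9419 = (89689/139 - 37711)*9419 = -5152140/139*9419 = -48528006660/139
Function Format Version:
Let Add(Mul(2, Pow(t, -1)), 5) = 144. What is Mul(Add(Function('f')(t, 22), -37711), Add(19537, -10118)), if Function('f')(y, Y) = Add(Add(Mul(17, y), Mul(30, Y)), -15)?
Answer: Rational(-48528006660, 139) ≈ -3.4912e+8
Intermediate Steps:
t = Rational(2, 139) (t = Mul(2, Pow(Add(-5, 144), -1)) = Mul(2, Pow(139, -1)) = Mul(2, Rational(1, 139)) = Rational(2, 139) ≈ 0.014388)
Function('f')(y, Y) = Add(-15, Mul(17, y), Mul(30, Y))
Mul(Add(Function('f')(t, 22), -37711), Add(19537, -10118)) = Mul(Add(Add(-15, Mul(17, Rational(2, 139)), Mul(30, 22)), -37711), Add(19537, -10118)) = Mul(Add(Add(-15, Rational(34, 139), 660), -37711), 9419) = Mul(Add(Rational(89689, 139), -37711), 9419) = Mul(Rational(-5152140, 139), 9419) = Rational(-48528006660, 139)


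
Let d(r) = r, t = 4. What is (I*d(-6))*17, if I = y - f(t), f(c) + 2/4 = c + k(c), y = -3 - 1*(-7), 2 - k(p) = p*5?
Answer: -1887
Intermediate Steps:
k(p) = 2 - 5*p (k(p) = 2 - p*5 = 2 - 5*p)
y = 4 (y = -3 + 7 = 4)
f(c) = 3/2 - 4*c (f(c) = -½ + (c + (2 - 5*c)) = -½ + (2 - 4*c) = 3/2 - 4*c)
I = 37/2 (I = 4 - (3/2 - 4*4) = 4 - (3/2 - 16) = 4 - 1*(-29/2) = 4 + 29/2 = 37/2 ≈ 18.500)
(I*d(-6))*17 = ((37/2)*(-6))*17 = -111*17 = -1887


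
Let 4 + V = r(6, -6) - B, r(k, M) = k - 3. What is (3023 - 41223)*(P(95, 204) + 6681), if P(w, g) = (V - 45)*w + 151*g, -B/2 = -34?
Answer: -1018221000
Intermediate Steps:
B = 68 (B = -2*(-34) = 68)
r(k, M) = -3 + k
V = -69 (V = -4 + ((-3 + 6) - 1*68) = -4 + (3 - 68) = -4 - 65 = -69)
P(w, g) = -114*w + 151*g (P(w, g) = (-69 - 45)*w + 151*g = -114*w + 151*g)
(3023 - 41223)*(P(95, 204) + 6681) = (3023 - 41223)*((-114*95 + 151*204) + 6681) = -38200*((-10830 + 30804) + 6681) = -38200*(19974 + 6681) = -38200*26655 = -1018221000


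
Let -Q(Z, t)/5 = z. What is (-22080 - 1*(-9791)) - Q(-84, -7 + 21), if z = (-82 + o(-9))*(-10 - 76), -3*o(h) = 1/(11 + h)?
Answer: 69128/3 ≈ 23043.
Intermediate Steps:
o(h) = -1/(3*(11 + h))
z = 21199/3 (z = (-82 - 1/(33 + 3*(-9)))*(-10 - 76) = (-82 - 1/(33 - 27))*(-86) = (-82 - 1/6)*(-86) = (-82 - 1*⅙)*(-86) = (-82 - ⅙)*(-86) = -493/6*(-86) = 21199/3 ≈ 7066.3)
Q(Z, t) = -105995/3 (Q(Z, t) = -5*21199/3 = -105995/3)
(-22080 - 1*(-9791)) - Q(-84, -7 + 21) = (-22080 - 1*(-9791)) - 1*(-105995/3) = (-22080 + 9791) + 105995/3 = -12289 + 105995/3 = 69128/3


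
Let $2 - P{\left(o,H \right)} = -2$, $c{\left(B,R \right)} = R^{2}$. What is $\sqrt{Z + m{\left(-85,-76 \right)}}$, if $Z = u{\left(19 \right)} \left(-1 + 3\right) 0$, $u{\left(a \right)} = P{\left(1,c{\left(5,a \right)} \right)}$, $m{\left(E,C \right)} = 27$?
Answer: $3 \sqrt{3} \approx 5.1962$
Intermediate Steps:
$P{\left(o,H \right)} = 4$ ($P{\left(o,H \right)} = 2 - -2 = 2 + 2 = 4$)
$u{\left(a \right)} = 4$
$Z = 0$ ($Z = 4 \left(-1 + 3\right) 0 = 4 \cdot 2 \cdot 0 = 4 \cdot 0 = 0$)
$\sqrt{Z + m{\left(-85,-76 \right)}} = \sqrt{0 + 27} = \sqrt{27} = 3 \sqrt{3}$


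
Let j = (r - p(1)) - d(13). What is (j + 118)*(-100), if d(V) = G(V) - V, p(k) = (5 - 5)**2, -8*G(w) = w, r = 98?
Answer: -46125/2 ≈ -23063.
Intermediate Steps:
G(w) = -w/8
p(k) = 0 (p(k) = 0**2 = 0)
d(V) = -9*V/8 (d(V) = -V/8 - V = -9*V/8)
j = 901/8 (j = (98 - 1*0) - (-9)*13/8 = (98 + 0) - 1*(-117/8) = 98 + 117/8 = 901/8 ≈ 112.63)
(j + 118)*(-100) = (901/8 + 118)*(-100) = (1845/8)*(-100) = -46125/2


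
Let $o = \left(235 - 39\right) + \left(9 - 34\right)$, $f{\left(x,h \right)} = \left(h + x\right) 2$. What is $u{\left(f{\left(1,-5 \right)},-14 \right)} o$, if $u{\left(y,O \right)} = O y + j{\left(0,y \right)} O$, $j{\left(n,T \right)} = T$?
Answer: $38304$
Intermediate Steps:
$f{\left(x,h \right)} = 2 h + 2 x$
$u{\left(y,O \right)} = 2 O y$ ($u{\left(y,O \right)} = O y + y O = O y + O y = 2 O y$)
$o = 171$ ($o = 196 - 25 = 171$)
$u{\left(f{\left(1,-5 \right)},-14 \right)} o = 2 \left(-14\right) \left(2 \left(-5\right) + 2 \cdot 1\right) 171 = 2 \left(-14\right) \left(-10 + 2\right) 171 = 2 \left(-14\right) \left(-8\right) 171 = 224 \cdot 171 = 38304$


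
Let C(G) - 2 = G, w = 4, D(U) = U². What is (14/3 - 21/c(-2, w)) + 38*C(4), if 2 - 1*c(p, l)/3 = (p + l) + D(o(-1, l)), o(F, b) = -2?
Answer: 2813/12 ≈ 234.42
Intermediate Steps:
C(G) = 2 + G
c(p, l) = -6 - 3*l - 3*p (c(p, l) = 6 - 3*((p + l) + (-2)²) = 6 - 3*((l + p) + 4) = 6 - 3*(4 + l + p) = 6 + (-12 - 3*l - 3*p) = -6 - 3*l - 3*p)
(14/3 - 21/c(-2, w)) + 38*C(4) = (14/3 - 21/(-6 - 3*4 - 3*(-2))) + 38*(2 + 4) = (14*(⅓) - 21/(-6 - 12 + 6)) + 38*6 = (14/3 - 21/(-12)) + 228 = (14/3 - 21*(-1/12)) + 228 = (14/3 + 7/4) + 228 = 77/12 + 228 = 2813/12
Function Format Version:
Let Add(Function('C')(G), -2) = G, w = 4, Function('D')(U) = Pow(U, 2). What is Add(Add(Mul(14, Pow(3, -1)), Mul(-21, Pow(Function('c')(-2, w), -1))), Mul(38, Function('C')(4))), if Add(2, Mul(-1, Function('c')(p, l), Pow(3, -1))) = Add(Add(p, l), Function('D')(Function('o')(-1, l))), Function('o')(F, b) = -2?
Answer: Rational(2813, 12) ≈ 234.42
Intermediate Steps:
Function('C')(G) = Add(2, G)
Function('c')(p, l) = Add(-6, Mul(-3, l), Mul(-3, p)) (Function('c')(p, l) = Add(6, Mul(-3, Add(Add(p, l), Pow(-2, 2)))) = Add(6, Mul(-3, Add(Add(l, p), 4))) = Add(6, Mul(-3, Add(4, l, p))) = Add(6, Add(-12, Mul(-3, l), Mul(-3, p))) = Add(-6, Mul(-3, l), Mul(-3, p)))
Add(Add(Mul(14, Pow(3, -1)), Mul(-21, Pow(Function('c')(-2, w), -1))), Mul(38, Function('C')(4))) = Add(Add(Mul(14, Pow(3, -1)), Mul(-21, Pow(Add(-6, Mul(-3, 4), Mul(-3, -2)), -1))), Mul(38, Add(2, 4))) = Add(Add(Mul(14, Rational(1, 3)), Mul(-21, Pow(Add(-6, -12, 6), -1))), Mul(38, 6)) = Add(Add(Rational(14, 3), Mul(-21, Pow(-12, -1))), 228) = Add(Add(Rational(14, 3), Mul(-21, Rational(-1, 12))), 228) = Add(Add(Rational(14, 3), Rational(7, 4)), 228) = Add(Rational(77, 12), 228) = Rational(2813, 12)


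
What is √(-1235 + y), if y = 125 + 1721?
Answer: √611 ≈ 24.718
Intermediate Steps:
y = 1846
√(-1235 + y) = √(-1235 + 1846) = √611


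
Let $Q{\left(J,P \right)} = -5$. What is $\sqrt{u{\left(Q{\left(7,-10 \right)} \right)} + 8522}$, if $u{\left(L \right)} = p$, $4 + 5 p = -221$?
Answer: $7 \sqrt{173} \approx 92.071$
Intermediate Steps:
$p = -45$ ($p = - \frac{4}{5} + \frac{1}{5} \left(-221\right) = - \frac{4}{5} - \frac{221}{5} = -45$)
$u{\left(L \right)} = -45$
$\sqrt{u{\left(Q{\left(7,-10 \right)} \right)} + 8522} = \sqrt{-45 + 8522} = \sqrt{8477} = 7 \sqrt{173}$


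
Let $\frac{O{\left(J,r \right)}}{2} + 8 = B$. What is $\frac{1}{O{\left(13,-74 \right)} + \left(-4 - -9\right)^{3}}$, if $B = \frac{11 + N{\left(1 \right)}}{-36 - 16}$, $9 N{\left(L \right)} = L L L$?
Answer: $\frac{117}{12703} \approx 0.0092104$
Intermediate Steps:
$N{\left(L \right)} = \frac{L^{3}}{9}$ ($N{\left(L \right)} = \frac{L L L}{9} = \frac{L^{2} L}{9} = \frac{L^{3}}{9}$)
$B = - \frac{25}{117}$ ($B = \frac{11 + \frac{1^{3}}{9}}{-36 - 16} = \frac{11 + \frac{1}{9} \cdot 1}{-52} = \left(11 + \frac{1}{9}\right) \left(- \frac{1}{52}\right) = \frac{100}{9} \left(- \frac{1}{52}\right) = - \frac{25}{117} \approx -0.21368$)
$O{\left(J,r \right)} = - \frac{1922}{117}$ ($O{\left(J,r \right)} = -16 + 2 \left(- \frac{25}{117}\right) = -16 - \frac{50}{117} = - \frac{1922}{117}$)
$\frac{1}{O{\left(13,-74 \right)} + \left(-4 - -9\right)^{3}} = \frac{1}{- \frac{1922}{117} + \left(-4 - -9\right)^{3}} = \frac{1}{- \frac{1922}{117} + \left(-4 + 9\right)^{3}} = \frac{1}{- \frac{1922}{117} + 5^{3}} = \frac{1}{- \frac{1922}{117} + 125} = \frac{1}{\frac{12703}{117}} = \frac{117}{12703}$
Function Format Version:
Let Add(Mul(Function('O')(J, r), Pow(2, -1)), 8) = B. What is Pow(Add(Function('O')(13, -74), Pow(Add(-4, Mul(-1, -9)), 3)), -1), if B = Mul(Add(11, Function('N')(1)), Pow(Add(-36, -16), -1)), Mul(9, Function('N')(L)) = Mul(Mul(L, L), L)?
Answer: Rational(117, 12703) ≈ 0.0092104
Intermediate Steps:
Function('N')(L) = Mul(Rational(1, 9), Pow(L, 3)) (Function('N')(L) = Mul(Rational(1, 9), Mul(Mul(L, L), L)) = Mul(Rational(1, 9), Mul(Pow(L, 2), L)) = Mul(Rational(1, 9), Pow(L, 3)))
B = Rational(-25, 117) (B = Mul(Add(11, Mul(Rational(1, 9), Pow(1, 3))), Pow(Add(-36, -16), -1)) = Mul(Add(11, Mul(Rational(1, 9), 1)), Pow(-52, -1)) = Mul(Add(11, Rational(1, 9)), Rational(-1, 52)) = Mul(Rational(100, 9), Rational(-1, 52)) = Rational(-25, 117) ≈ -0.21368)
Function('O')(J, r) = Rational(-1922, 117) (Function('O')(J, r) = Add(-16, Mul(2, Rational(-25, 117))) = Add(-16, Rational(-50, 117)) = Rational(-1922, 117))
Pow(Add(Function('O')(13, -74), Pow(Add(-4, Mul(-1, -9)), 3)), -1) = Pow(Add(Rational(-1922, 117), Pow(Add(-4, Mul(-1, -9)), 3)), -1) = Pow(Add(Rational(-1922, 117), Pow(Add(-4, 9), 3)), -1) = Pow(Add(Rational(-1922, 117), Pow(5, 3)), -1) = Pow(Add(Rational(-1922, 117), 125), -1) = Pow(Rational(12703, 117), -1) = Rational(117, 12703)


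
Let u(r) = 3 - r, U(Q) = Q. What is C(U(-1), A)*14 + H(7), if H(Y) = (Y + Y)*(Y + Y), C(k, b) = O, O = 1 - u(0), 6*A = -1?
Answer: 168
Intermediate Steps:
A = -⅙ (A = (⅙)*(-1) = -⅙ ≈ -0.16667)
O = -2 (O = 1 - (3 - 1*0) = 1 - (3 + 0) = 1 - 1*3 = 1 - 3 = -2)
C(k, b) = -2
H(Y) = 4*Y² (H(Y) = (2*Y)*(2*Y) = 4*Y²)
C(U(-1), A)*14 + H(7) = -2*14 + 4*7² = -28 + 4*49 = -28 + 196 = 168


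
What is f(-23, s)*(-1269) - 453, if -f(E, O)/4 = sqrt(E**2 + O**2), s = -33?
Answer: -453 + 5076*sqrt(1618) ≈ 2.0373e+5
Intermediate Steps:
f(E, O) = -4*sqrt(E**2 + O**2)
f(-23, s)*(-1269) - 453 = -4*sqrt((-23)**2 + (-33)**2)*(-1269) - 453 = -4*sqrt(529 + 1089)*(-1269) - 453 = -4*sqrt(1618)*(-1269) - 453 = 5076*sqrt(1618) - 453 = -453 + 5076*sqrt(1618)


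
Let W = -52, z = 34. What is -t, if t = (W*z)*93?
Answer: 164424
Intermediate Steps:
t = -164424 (t = -52*34*93 = -1768*93 = -164424)
-t = -1*(-164424) = 164424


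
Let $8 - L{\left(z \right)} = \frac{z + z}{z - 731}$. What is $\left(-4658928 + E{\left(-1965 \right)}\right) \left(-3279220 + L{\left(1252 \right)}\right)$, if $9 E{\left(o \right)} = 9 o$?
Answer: $\frac{7963004980416708}{521} \approx 1.5284 \cdot 10^{13}$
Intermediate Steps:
$E{\left(o \right)} = o$ ($E{\left(o \right)} = \frac{9 o}{9} = o$)
$L{\left(z \right)} = 8 - \frac{2 z}{-731 + z}$ ($L{\left(z \right)} = 8 - \frac{z + z}{z - 731} = 8 - \frac{2 z}{-731 + z}$)
$\left(-4658928 + E{\left(-1965 \right)}\right) \left(-3279220 + L{\left(1252 \right)}\right) = \left(-4658928 - 1965\right) \left(-3279220 + \frac{2 \left(-2924 + 3 \cdot 1252\right)}{-731 + 1252}\right) = - 4660893 \left(-3279220 + \frac{2 \left(-2924 + 3756\right)}{521}\right) = - 4660893 \left(-3279220 + 2 \cdot \frac{1}{521} \cdot 832\right) = - 4660893 \left(-3279220 + \frac{1664}{521}\right) = \left(-4660893\right) \left(- \frac{1708471956}{521}\right) = \frac{7963004980416708}{521}$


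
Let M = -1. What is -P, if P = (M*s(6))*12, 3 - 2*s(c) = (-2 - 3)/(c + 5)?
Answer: 228/11 ≈ 20.727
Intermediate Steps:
s(c) = 3/2 + 5/(2*(5 + c)) (s(c) = 3/2 - (-2 - 3)/(2*(c + 5)) = 3/2 - (-5)/(2*(5 + c)) = 3/2 + 5/(2*(5 + c)))
P = -228/11 (P = -(20 + 3*6)/(2*(5 + 6))*12 = -(20 + 18)/(2*11)*12 = -38/(2*11)*12 = -1*19/11*12 = -19/11*12 = -228/11 ≈ -20.727)
-P = -1*(-228/11) = 228/11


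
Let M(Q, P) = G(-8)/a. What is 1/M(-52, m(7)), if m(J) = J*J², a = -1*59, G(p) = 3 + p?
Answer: 59/5 ≈ 11.800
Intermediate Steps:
a = -59
m(J) = J³
M(Q, P) = 5/59 (M(Q, P) = (3 - 8)/(-59) = -5*(-1/59) = 5/59)
1/M(-52, m(7)) = 1/(5/59) = 59/5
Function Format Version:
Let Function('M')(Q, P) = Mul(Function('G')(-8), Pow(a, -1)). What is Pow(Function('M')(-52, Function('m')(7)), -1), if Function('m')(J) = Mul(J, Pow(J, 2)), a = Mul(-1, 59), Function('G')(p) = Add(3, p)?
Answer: Rational(59, 5) ≈ 11.800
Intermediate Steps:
a = -59
Function('m')(J) = Pow(J, 3)
Function('M')(Q, P) = Rational(5, 59) (Function('M')(Q, P) = Mul(Add(3, -8), Pow(-59, -1)) = Mul(-5, Rational(-1, 59)) = Rational(5, 59))
Pow(Function('M')(-52, Function('m')(7)), -1) = Pow(Rational(5, 59), -1) = Rational(59, 5)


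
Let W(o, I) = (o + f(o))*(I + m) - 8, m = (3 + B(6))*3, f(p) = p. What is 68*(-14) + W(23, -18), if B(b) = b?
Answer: -546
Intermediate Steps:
m = 27 (m = (3 + 6)*3 = 9*3 = 27)
W(o, I) = -8 + 2*o*(27 + I) (W(o, I) = (o + o)*(I + 27) - 8 = (2*o)*(27 + I) - 8 = 2*o*(27 + I) - 8 = -8 + 2*o*(27 + I))
68*(-14) + W(23, -18) = 68*(-14) + (-8 + 54*23 + 2*(-18)*23) = -952 + (-8 + 1242 - 828) = -952 + 406 = -546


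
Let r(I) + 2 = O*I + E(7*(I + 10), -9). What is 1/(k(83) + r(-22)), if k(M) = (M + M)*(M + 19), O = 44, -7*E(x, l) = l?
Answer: 7/111743 ≈ 6.2644e-5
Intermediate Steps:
E(x, l) = -l/7
r(I) = -5/7 + 44*I (r(I) = -2 + (44*I - ⅐*(-9)) = -2 + (44*I + 9/7) = -2 + (9/7 + 44*I) = -5/7 + 44*I)
k(M) = 2*M*(19 + M) (k(M) = (2*M)*(19 + M) = 2*M*(19 + M))
1/(k(83) + r(-22)) = 1/(2*83*(19 + 83) + (-5/7 + 44*(-22))) = 1/(2*83*102 + (-5/7 - 968)) = 1/(16932 - 6781/7) = 1/(111743/7) = 7/111743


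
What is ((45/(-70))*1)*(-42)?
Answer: 27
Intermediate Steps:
((45/(-70))*1)*(-42) = ((45*(-1/70))*1)*(-42) = -9/14*1*(-42) = -9/14*(-42) = 27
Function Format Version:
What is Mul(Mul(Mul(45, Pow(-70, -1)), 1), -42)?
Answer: 27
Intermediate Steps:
Mul(Mul(Mul(45, Pow(-70, -1)), 1), -42) = Mul(Mul(Mul(45, Rational(-1, 70)), 1), -42) = Mul(Mul(Rational(-9, 14), 1), -42) = Mul(Rational(-9, 14), -42) = 27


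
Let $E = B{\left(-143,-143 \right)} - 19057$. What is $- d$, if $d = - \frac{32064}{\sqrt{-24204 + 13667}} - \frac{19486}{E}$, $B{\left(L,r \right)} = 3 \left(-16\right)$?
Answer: $- \frac{19486}{19105} - \frac{32064 i \sqrt{10537}}{10537} \approx -1.0199 - 312.36 i$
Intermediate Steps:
$B{\left(L,r \right)} = -48$
$E = -19105$ ($E = -48 - 19057 = -19105$)
$d = \frac{19486}{19105} + \frac{32064 i \sqrt{10537}}{10537}$ ($d = - \frac{32064}{\sqrt{-24204 + 13667}} - \frac{19486}{-19105} = - \frac{32064}{\sqrt{-10537}} - - \frac{19486}{19105} = - \frac{32064}{i \sqrt{10537}} + \frac{19486}{19105} = - 32064 \left(- \frac{i \sqrt{10537}}{10537}\right) + \frac{19486}{19105} = \frac{32064 i \sqrt{10537}}{10537} + \frac{19486}{19105} = \frac{19486}{19105} + \frac{32064 i \sqrt{10537}}{10537} \approx 1.0199 + 312.36 i$)
$- d = - (\frac{19486}{19105} + \frac{32064 i \sqrt{10537}}{10537}) = - \frac{19486}{19105} - \frac{32064 i \sqrt{10537}}{10537}$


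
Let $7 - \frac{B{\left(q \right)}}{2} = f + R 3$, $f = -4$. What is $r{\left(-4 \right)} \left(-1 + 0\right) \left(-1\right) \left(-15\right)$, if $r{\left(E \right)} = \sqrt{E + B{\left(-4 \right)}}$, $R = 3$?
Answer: $0$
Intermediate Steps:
$B{\left(q \right)} = 4$ ($B{\left(q \right)} = 14 - 2 \left(-4 + 3 \cdot 3\right) = 14 - 2 \left(-4 + 9\right) = 14 - 10 = 4$)
$r{\left(E \right)} = \sqrt{4 + E}$ ($r{\left(E \right)} = \sqrt{E + 4} = \sqrt{4 + E}$)
$r{\left(-4 \right)} \left(-1 + 0\right) \left(-1\right) \left(-15\right) = \sqrt{4 - 4} \left(-1 + 0\right) \left(-1\right) \left(-15\right) = \sqrt{0} \left(\left(-1\right) \left(-1\right)\right) \left(-15\right) = 0 \cdot 1 \left(-15\right) = 0 \left(-15\right) = 0$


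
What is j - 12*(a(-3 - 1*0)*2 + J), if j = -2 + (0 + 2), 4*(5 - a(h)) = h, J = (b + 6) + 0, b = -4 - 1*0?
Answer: -162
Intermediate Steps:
b = -4 (b = -4 + 0 = -4)
J = 2 (J = (-4 + 6) + 0 = 2 + 0 = 2)
a(h) = 5 - h/4
j = 0 (j = -2 + 2 = 0)
j - 12*(a(-3 - 1*0)*2 + J) = 0 - 12*((5 - (-3 - 1*0)/4)*2 + 2) = 0 - 12*((5 - (-3 + 0)/4)*2 + 2) = 0 - 12*((5 - ¼*(-3))*2 + 2) = 0 - 12*((5 + ¾)*2 + 2) = 0 - 12*((23/4)*2 + 2) = 0 - 12*(23/2 + 2) = 0 - 12*27/2 = 0 - 162 = -162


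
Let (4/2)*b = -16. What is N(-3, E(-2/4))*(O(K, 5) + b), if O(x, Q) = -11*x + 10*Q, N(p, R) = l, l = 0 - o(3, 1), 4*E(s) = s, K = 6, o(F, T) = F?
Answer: 72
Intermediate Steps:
b = -8 (b = (½)*(-16) = -8)
E(s) = s/4
l = -3 (l = 0 - 1*3 = 0 - 3 = -3)
N(p, R) = -3
N(-3, E(-2/4))*(O(K, 5) + b) = -3*((-11*6 + 10*5) - 8) = -3*((-66 + 50) - 8) = -3*(-16 - 8) = -3*(-24) = 72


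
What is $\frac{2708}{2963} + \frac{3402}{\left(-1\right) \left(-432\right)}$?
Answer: $\frac{208333}{23704} \approx 8.7889$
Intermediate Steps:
$\frac{2708}{2963} + \frac{3402}{\left(-1\right) \left(-432\right)} = 2708 \cdot \frac{1}{2963} + \frac{3402}{432} = \frac{2708}{2963} + 3402 \cdot \frac{1}{432} = \frac{2708}{2963} + \frac{63}{8} = \frac{208333}{23704}$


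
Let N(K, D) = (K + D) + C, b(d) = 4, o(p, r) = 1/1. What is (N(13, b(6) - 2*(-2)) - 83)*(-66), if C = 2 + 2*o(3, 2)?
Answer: 3828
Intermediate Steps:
o(p, r) = 1
C = 4 (C = 2 + 2*1 = 2 + 2 = 4)
N(K, D) = 4 + D + K (N(K, D) = (K + D) + 4 = (D + K) + 4 = 4 + D + K)
(N(13, b(6) - 2*(-2)) - 83)*(-66) = ((4 + (4 - 2*(-2)) + 13) - 83)*(-66) = ((4 + (4 + 4) + 13) - 83)*(-66) = ((4 + 8 + 13) - 83)*(-66) = (25 - 83)*(-66) = -58*(-66) = 3828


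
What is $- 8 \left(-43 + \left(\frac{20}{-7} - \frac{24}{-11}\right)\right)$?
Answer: $\frac{26904}{77} \approx 349.4$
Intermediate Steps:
$- 8 \left(-43 + \left(\frac{20}{-7} - \frac{24}{-11}\right)\right) = - 8 \left(-43 + \left(20 \left(- \frac{1}{7}\right) - - \frac{24}{11}\right)\right) = - 8 \left(-43 + \left(- \frac{20}{7} + \frac{24}{11}\right)\right) = - 8 \left(-43 - \frac{52}{77}\right) = \left(-8\right) \left(- \frac{3363}{77}\right) = \frac{26904}{77}$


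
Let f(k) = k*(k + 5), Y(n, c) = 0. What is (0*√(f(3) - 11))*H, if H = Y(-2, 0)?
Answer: 0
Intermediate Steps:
f(k) = k*(5 + k)
H = 0
(0*√(f(3) - 11))*H = (0*√(3*(5 + 3) - 11))*0 = (0*√(3*8 - 11))*0 = (0*√(24 - 11))*0 = (0*√13)*0 = 0*0 = 0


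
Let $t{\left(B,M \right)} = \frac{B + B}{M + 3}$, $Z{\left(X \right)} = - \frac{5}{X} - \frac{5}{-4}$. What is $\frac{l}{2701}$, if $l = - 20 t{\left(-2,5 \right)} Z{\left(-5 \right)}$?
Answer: $\frac{45}{5402} \approx 0.0083302$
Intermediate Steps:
$Z{\left(X \right)} = \frac{5}{4} - \frac{5}{X}$ ($Z{\left(X \right)} = - \frac{5}{X} - - \frac{5}{4} = - \frac{5}{X} + \frac{5}{4} = \frac{5}{4} - \frac{5}{X}$)
$t{\left(B,M \right)} = \frac{2 B}{3 + M}$
$l = \frac{45}{2}$ ($l = - 20 \cdot 2 \left(-2\right) \frac{1}{3 + 5} \left(\frac{5}{4} - \frac{5}{-5}\right) = - 20 \cdot 2 \left(-2\right) \frac{1}{8} \left(\frac{5}{4} - -1\right) = - 20 \cdot 2 \left(-2\right) \frac{1}{8} \left(\frac{5}{4} + 1\right) = \left(-20\right) \left(- \frac{1}{2}\right) \frac{9}{4} = 10 \cdot \frac{9}{4} = \frac{45}{2} \approx 22.5$)
$\frac{l}{2701} = \frac{45}{2 \cdot 2701} = \frac{45}{2} \cdot \frac{1}{2701} = \frac{45}{5402}$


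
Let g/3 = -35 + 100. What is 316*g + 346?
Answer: 61966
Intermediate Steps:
g = 195 (g = 3*(-35 + 100) = 3*65 = 195)
316*g + 346 = 316*195 + 346 = 61620 + 346 = 61966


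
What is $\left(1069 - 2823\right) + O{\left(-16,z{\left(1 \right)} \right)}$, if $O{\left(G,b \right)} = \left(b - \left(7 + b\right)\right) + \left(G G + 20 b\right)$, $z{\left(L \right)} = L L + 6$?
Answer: $-1365$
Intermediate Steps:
$z{\left(L \right)} = 6 + L^{2}$ ($z{\left(L \right)} = L^{2} + 6 = 6 + L^{2}$)
$O{\left(G,b \right)} = -7 + G^{2} + 20 b$ ($O{\left(G,b \right)} = -7 + \left(G^{2} + 20 b\right) = -7 + G^{2} + 20 b$)
$\left(1069 - 2823\right) + O{\left(-16,z{\left(1 \right)} \right)} = \left(1069 - 2823\right) + \left(-7 + \left(-16\right)^{2} + 20 \left(6 + 1^{2}\right)\right) = -1754 + \left(-7 + 256 + 20 \left(6 + 1\right)\right) = -1754 + \left(-7 + 256 + 20 \cdot 7\right) = -1754 + \left(-7 + 256 + 140\right) = -1754 + 389 = -1365$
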